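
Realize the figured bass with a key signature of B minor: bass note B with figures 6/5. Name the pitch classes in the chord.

The written figures 6/5 are shorthand for 6/5/3: the 3 is implied.
A third above B in this key is D.
A fifth above B in this key is F#.
A sixth above B in this key is G.
Together with the bass B, this spells G major seventh in first inversion.

B, D, F#, G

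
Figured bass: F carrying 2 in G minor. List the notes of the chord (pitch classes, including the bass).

The written figures 2 are shorthand for 6/4/2: the 6/4 are implied.
A second above F in this key is G.
A fourth above F in this key is Bb.
A sixth above F in this key is D.
Together with the bass F, this spells G minor seventh in third inversion.

F, G, Bb, D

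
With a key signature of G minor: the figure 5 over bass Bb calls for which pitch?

F

Counting 4 letter steps above Bb lands on F; in G minor, that letter is F.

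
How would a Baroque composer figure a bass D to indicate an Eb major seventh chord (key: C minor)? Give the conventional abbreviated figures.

4/2

D is the seventh of Eb major seventh, so the chord is in third inversion.
A seventh chord in third inversion is figured 6/4/2, conventionally abbreviated 4/2.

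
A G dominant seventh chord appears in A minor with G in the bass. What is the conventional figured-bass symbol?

7

G is the root of G dominant seventh, so the chord is in root position.
A seventh chord in root position is figured 7/5/3, conventionally abbreviated 7.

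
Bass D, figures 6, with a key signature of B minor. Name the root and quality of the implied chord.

The figures 6 indicate a triad in first inversion.
In first inversion the root lies a sixth above the bass: a sixth above D in B minor is B.
The chord tones are D, F#, B, giving B minor.

B minor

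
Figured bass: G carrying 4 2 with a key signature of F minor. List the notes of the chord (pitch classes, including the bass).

The written figures 4 2 are shorthand for 6/4/2: the 6 is implied.
A second above G in this key is Ab.
A fourth above G in this key is C.
A sixth above G in this key is Eb.
Together with the bass G, this spells Ab major seventh in third inversion.

G, Ab, C, Eb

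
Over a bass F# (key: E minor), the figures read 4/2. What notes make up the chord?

The written figures 4/2 are shorthand for 6/4/2: the 6 is implied.
A second above F# in this key is G.
A fourth above F# in this key is B.
A sixth above F# in this key is D.
Together with the bass F#, this spells G major seventh in third inversion.

F#, G, B, D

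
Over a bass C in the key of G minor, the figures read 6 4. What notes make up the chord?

C, F, A

A fourth above C in this key is F.
A sixth above C in this key is A.
Together with the bass C, this spells F major in second inversion.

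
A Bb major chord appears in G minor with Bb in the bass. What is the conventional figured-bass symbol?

no figures

Bb is the root of Bb major, so the chord is in root position.
A triad in root position is figured 5/3, conventionally abbreviated (no figures — root-position triad).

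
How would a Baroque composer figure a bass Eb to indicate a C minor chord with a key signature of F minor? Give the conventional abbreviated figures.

Eb is the third of C minor, so the chord is in first inversion.
A triad in first inversion is figured 6/3, conventionally abbreviated 6.

6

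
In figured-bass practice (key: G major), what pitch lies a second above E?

F#

Counting 1 letter step above E lands on F; in G major, that letter is F#.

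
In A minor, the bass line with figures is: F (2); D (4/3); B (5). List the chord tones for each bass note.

F (6/4/2): F, G, B, D.
D (6/4/3): D, F, G, B.
B (5/3): B, D, F.

F, G, B, D | D, F, G, B | B, D, F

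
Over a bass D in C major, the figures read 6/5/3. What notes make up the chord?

A third above D in this key is F.
A fifth above D in this key is A.
A sixth above D in this key is B.
Together with the bass D, this spells B half-diminished seventh in first inversion.

D, F, A, B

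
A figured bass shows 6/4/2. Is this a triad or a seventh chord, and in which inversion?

seventh chord, third inversion

Intervals of 6/4/2 above the bass form a seventh chord; the bass is the seventh, so this is third inversion.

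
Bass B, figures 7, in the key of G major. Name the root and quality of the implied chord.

The figures 7 indicate a seventh chord in root position.
In root position the bass is the root, so the root is B.
The chord tones are B, D, F#, A, giving B minor seventh.

B minor seventh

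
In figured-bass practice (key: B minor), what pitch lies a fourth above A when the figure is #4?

D#

Counting 3 letter steps above A lands on D; in B minor, that letter is D.
The #4 figure raises it a semitone, giving D#.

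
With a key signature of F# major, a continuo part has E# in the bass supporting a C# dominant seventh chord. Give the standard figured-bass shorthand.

E# is the third of C# dominant seventh, so the chord is in first inversion.
A seventh chord in first inversion is figured 6/5/3, conventionally abbreviated 6/5.

6/5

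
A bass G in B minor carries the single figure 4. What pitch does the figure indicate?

C#

Counting 3 letter steps above G lands on C; in B minor, that letter is C#.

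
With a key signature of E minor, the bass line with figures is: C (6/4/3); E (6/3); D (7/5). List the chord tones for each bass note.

C, E, F#, A | E, G, C | D, F#, A, C

C (6/4/3): C, E, F#, A.
E (6/3): E, G, C.
D (7/5/3): D, F#, A, C.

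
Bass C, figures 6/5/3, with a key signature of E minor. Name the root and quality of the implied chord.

A minor seventh

The figures 6/5/3 indicate a seventh chord in first inversion.
In first inversion the root lies a sixth above the bass: a sixth above C in E minor is A.
The chord tones are C, E, G, A, giving A minor seventh.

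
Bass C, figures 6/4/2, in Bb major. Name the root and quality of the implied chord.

The figures 6/4/2 indicate a seventh chord in third inversion.
In third inversion the root lies a second above the bass: a second above C in Bb major is D.
The chord tones are C, D, F, A, giving D minor seventh.

D minor seventh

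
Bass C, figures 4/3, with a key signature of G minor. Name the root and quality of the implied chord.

The figures 4/3 indicate a seventh chord in second inversion.
In second inversion the root lies a fourth above the bass: a fourth above C in G minor is F.
The chord tones are C, Eb, F, A, giving F dominant seventh.

F dominant seventh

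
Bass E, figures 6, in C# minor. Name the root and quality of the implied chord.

The figures 6 indicate a triad in first inversion.
In first inversion the root lies a sixth above the bass: a sixth above E in C# minor is C#.
The chord tones are E, G#, C#, giving C# minor.

C# minor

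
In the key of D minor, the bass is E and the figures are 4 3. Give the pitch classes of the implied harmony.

E, G, A, C

The written figures 4 3 are shorthand for 6/4/3: the 6 is implied.
A third above E in this key is G.
A fourth above E in this key is A.
A sixth above E in this key is C.
Together with the bass E, this spells A minor seventh in second inversion.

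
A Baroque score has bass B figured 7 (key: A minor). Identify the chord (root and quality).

B half-diminished seventh

The figures 7 indicate a seventh chord in root position.
In root position the bass is the root, so the root is B.
The chord tones are B, D, F, A, giving B half-diminished seventh.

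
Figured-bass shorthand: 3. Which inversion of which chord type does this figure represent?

3 is shorthand for 5/3.
Intervals of 5/3 above the bass form a triad; the bass is the root, so this is root position.

triad, root position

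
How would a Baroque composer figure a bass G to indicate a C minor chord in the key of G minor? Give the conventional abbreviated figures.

G is the fifth of C minor, so the chord is in second inversion.
A triad in second inversion is figured 6/4, conventionally abbreviated 6/4.

6/4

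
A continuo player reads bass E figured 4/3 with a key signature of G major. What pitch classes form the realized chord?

E, G, A, C

The written figures 4/3 are shorthand for 6/4/3: the 6 is implied.
A third above E in this key is G.
A fourth above E in this key is A.
A sixth above E in this key is C.
Together with the bass E, this spells A minor seventh in second inversion.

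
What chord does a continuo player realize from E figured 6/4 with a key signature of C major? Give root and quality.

A minor

The figures 6/4 indicate a triad in second inversion.
In second inversion the root lies a fourth above the bass: a fourth above E in C major is A.
The chord tones are E, A, C, giving A minor.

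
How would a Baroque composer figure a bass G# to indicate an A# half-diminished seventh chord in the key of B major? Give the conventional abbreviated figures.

4/2

G# is the seventh of A# half-diminished seventh, so the chord is in third inversion.
A seventh chord in third inversion is figured 6/4/2, conventionally abbreviated 4/2.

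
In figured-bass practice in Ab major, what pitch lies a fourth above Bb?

Counting 3 letter steps above Bb lands on E; in Ab major, that letter is Eb.

Eb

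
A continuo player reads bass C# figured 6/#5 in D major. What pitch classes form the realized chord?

The written figures 6/#5 are shorthand for 6/5/3: the 3 is implied.
A third above C# in this key is E.
A fifth above C# in this key is G, raised to G# by the sharp.
A sixth above C# in this key is A.
Together with the bass C#, this spells A major seventh in first inversion.

C#, E, G#, A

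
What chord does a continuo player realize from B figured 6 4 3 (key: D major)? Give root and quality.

E minor seventh

The figures 6 4 3 indicate a seventh chord in second inversion.
In second inversion the root lies a fourth above the bass: a fourth above B in D major is E.
The chord tones are B, D, E, G, giving E minor seventh.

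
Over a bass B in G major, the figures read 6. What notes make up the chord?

The written figures 6 are shorthand for 6/3: the 3 is implied.
A third above B in this key is D.
A sixth above B in this key is G.
Together with the bass B, this spells G major in first inversion.

B, D, G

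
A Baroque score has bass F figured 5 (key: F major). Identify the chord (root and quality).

The figures 5 indicate a triad in root position.
In root position the bass is the root, so the root is F.
The chord tones are F, A, C, giving F major.

F major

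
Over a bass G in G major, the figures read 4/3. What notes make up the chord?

G, B, C, E

The written figures 4/3 are shorthand for 6/4/3: the 6 is implied.
A third above G in this key is B.
A fourth above G in this key is C.
A sixth above G in this key is E.
Together with the bass G, this spells C major seventh in second inversion.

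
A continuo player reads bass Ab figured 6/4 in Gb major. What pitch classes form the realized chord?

A fourth above Ab in this key is Db.
A sixth above Ab in this key is F.
Together with the bass Ab, this spells Db major in second inversion.

Ab, Db, F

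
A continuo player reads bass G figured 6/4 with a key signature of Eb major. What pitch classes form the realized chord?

A fourth above G in this key is C.
A sixth above G in this key is Eb.
Together with the bass G, this spells C minor in second inversion.

G, C, Eb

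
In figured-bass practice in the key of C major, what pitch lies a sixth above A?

F

Counting 5 letter steps above A lands on F; in C major, that letter is F.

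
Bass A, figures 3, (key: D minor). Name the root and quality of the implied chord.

The figures 3 indicate a triad in root position.
In root position the bass is the root, so the root is A.
The chord tones are A, C, E, giving A minor.

A minor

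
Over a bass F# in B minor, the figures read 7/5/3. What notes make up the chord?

A third above F# in this key is A.
A fifth above F# in this key is C#.
A seventh above F# in this key is E.
Together with the bass F#, this spells F# minor seventh in root position.

F#, A, C#, E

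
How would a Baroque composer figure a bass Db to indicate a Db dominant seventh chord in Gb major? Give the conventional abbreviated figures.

Db is the root of Db dominant seventh, so the chord is in root position.
A seventh chord in root position is figured 7/5/3, conventionally abbreviated 7.

7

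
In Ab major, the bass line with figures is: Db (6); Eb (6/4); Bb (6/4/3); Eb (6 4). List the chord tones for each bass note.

Db, F, Bb | Eb, Ab, C | Bb, Db, Eb, G | Eb, Ab, C

Db (6/3): Db, F, Bb.
Eb (6/4): Eb, Ab, C.
Bb (6/4/3): Bb, Db, Eb, G.
Eb (6/4): Eb, Ab, C.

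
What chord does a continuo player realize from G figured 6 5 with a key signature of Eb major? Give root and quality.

Eb major seventh

The figures 6 5 indicate a seventh chord in first inversion.
In first inversion the root lies a sixth above the bass: a sixth above G in Eb major is Eb.
The chord tones are G, Bb, D, Eb, giving Eb major seventh.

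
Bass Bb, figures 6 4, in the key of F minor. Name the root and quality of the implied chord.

Eb major

The figures 6 4 indicate a triad in second inversion.
In second inversion the root lies a fourth above the bass: a fourth above Bb in F minor is Eb.
The chord tones are Bb, Eb, G, giving Eb major.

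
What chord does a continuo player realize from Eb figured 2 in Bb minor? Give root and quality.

The figures 2 indicate a seventh chord in third inversion.
In third inversion the root lies a second above the bass: a second above Eb in Bb minor is F.
The chord tones are Eb, F, Ab, C, giving F minor seventh.

F minor seventh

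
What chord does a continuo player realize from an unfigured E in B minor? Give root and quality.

E minor

An unfigured bass indicates a triad in root position.
In root position the bass is the root, so the root is E.
The chord tones are E, G, B, giving E minor.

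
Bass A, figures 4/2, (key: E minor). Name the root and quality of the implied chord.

The figures 4/2 indicate a seventh chord in third inversion.
In third inversion the root lies a second above the bass: a second above A in E minor is B.
The chord tones are A, B, D, F#, giving B minor seventh.

B minor seventh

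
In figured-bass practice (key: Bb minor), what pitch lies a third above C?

Counting 2 letter steps above C lands on E; in Bb minor, that letter is Eb.

Eb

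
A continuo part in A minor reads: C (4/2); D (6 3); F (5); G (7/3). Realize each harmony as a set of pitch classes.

C, D, F, A | D, F, B | F, A, C | G, B, D, F

C (6/4/2): C, D, F, A.
D (6/3): D, F, B.
F (5/3): F, A, C.
G (7/5/3): G, B, D, F.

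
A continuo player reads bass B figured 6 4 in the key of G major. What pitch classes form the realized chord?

A fourth above B in this key is E.
A sixth above B in this key is G.
Together with the bass B, this spells E minor in second inversion.

B, E, G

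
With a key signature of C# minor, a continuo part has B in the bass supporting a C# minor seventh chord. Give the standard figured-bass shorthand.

B is the seventh of C# minor seventh, so the chord is in third inversion.
A seventh chord in third inversion is figured 6/4/2, conventionally abbreviated 4/2.

4/2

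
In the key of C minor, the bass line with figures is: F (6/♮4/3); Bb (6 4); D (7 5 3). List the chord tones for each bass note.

F (6/♮4/3): F, Ab, B, D.
Bb (6/4): Bb, Eb, G.
D (7/5/3): D, F, Ab, C.

F, Ab, B, D | Bb, Eb, G | D, F, Ab, C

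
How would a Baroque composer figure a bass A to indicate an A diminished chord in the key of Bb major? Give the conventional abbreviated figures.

A is the root of A diminished, so the chord is in root position.
A triad in root position is figured 5/3, conventionally abbreviated (no figures — root-position triad).

no figures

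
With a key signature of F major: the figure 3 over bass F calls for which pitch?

Counting 2 letter steps above F lands on A; in F major, that letter is A.

A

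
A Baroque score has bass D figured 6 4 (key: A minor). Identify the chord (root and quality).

The figures 6 4 indicate a triad in second inversion.
In second inversion the root lies a fourth above the bass: a fourth above D in A minor is G.
The chord tones are D, G, B, giving G major.

G major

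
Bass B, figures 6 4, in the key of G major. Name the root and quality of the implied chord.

E minor

The figures 6 4 indicate a triad in second inversion.
In second inversion the root lies a fourth above the bass: a fourth above B in G major is E.
The chord tones are B, E, G, giving E minor.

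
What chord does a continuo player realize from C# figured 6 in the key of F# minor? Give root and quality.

The figures 6 indicate a triad in first inversion.
In first inversion the root lies a sixth above the bass: a sixth above C# in F# minor is A.
The chord tones are C#, E, A, giving A major.

A major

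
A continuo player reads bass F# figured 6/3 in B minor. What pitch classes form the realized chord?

A third above F# in this key is A.
A sixth above F# in this key is D.
Together with the bass F#, this spells D major in first inversion.

F#, A, D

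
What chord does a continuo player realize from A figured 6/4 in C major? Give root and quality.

D minor

The figures 6/4 indicate a triad in second inversion.
In second inversion the root lies a fourth above the bass: a fourth above A in C major is D.
The chord tones are A, D, F, giving D minor.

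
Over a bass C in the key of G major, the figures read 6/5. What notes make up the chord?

The written figures 6/5 are shorthand for 6/5/3: the 3 is implied.
A third above C in this key is E.
A fifth above C in this key is G.
A sixth above C in this key is A.
Together with the bass C, this spells A minor seventh in first inversion.

C, E, G, A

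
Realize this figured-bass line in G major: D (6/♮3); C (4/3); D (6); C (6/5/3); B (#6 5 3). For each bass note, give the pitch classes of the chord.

D (6/♮3): D, F, B.
C (6/4/3): C, E, F#, A.
D (6/3): D, F#, B.
C (6/5/3): C, E, G, A.
B (#6/5/3): B, D, F#, G#.

D, F, B | C, E, F#, A | D, F#, B | C, E, G, A | B, D, F#, G#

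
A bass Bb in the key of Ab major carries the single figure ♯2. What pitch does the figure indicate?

Counting 1 letter step above Bb lands on C; in Ab major, that letter is C.
The #2 figure raises it a semitone, giving C#.

C#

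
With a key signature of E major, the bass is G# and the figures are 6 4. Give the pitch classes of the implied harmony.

G#, C#, E

A fourth above G# in this key is C#.
A sixth above G# in this key is E.
Together with the bass G#, this spells C# minor in second inversion.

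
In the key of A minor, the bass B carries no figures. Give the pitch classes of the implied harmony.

B, D, F

An unfigured bass implies 5/3.
A third above B in this key is D.
A fifth above B in this key is F.
Together with the bass B, this spells B diminished in root position.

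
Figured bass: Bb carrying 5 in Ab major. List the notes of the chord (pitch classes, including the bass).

Bb, Db, F

The written figures 5 are shorthand for 5/3: the 3 is implied.
A third above Bb in this key is Db.
A fifth above Bb in this key is F.
Together with the bass Bb, this spells Bb minor in root position.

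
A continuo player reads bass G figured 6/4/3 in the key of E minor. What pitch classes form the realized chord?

G, B, C, E

A third above G in this key is B.
A fourth above G in this key is C.
A sixth above G in this key is E.
Together with the bass G, this spells C major seventh in second inversion.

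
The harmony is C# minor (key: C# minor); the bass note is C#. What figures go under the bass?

no figures

C# is the root of C# minor, so the chord is in root position.
A triad in root position is figured 5/3, conventionally abbreviated (no figures — root-position triad).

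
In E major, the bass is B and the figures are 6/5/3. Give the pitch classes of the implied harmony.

A third above B in this key is D#.
A fifth above B in this key is F#.
A sixth above B in this key is G#.
Together with the bass B, this spells G# minor seventh in first inversion.

B, D#, F#, G#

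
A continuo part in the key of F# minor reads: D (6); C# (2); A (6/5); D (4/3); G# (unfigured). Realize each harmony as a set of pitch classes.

D (6/3): D, F#, B.
C# (6/4/2): C#, D, F#, A.
A (6/5/3): A, C#, E, F#.
D (6/4/3): D, F#, G#, B.
G# (5/3): G#, B, D.

D, F#, B | C#, D, F#, A | A, C#, E, F# | D, F#, G#, B | G#, B, D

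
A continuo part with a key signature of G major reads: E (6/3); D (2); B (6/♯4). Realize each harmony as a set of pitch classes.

E (6/3): E, G, C.
D (6/4/2): D, E, G, B.
B (6/#4): B, E#, G.

E, G, C | D, E, G, B | B, E#, G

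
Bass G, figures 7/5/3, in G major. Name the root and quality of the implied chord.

The figures 7/5/3 indicate a seventh chord in root position.
In root position the bass is the root, so the root is G.
The chord tones are G, B, D, F#, giving G major seventh.

G major seventh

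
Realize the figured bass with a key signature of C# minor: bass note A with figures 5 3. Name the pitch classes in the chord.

A, C#, E

A third above A in this key is C#.
A fifth above A in this key is E.
Together with the bass A, this spells A major in root position.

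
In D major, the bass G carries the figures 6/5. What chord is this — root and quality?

The figures 6/5 indicate a seventh chord in first inversion.
In first inversion the root lies a sixth above the bass: a sixth above G in D major is E.
The chord tones are G, B, D, E, giving E minor seventh.

E minor seventh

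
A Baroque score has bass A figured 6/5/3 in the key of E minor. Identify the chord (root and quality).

The figures 6/5/3 indicate a seventh chord in first inversion.
In first inversion the root lies a sixth above the bass: a sixth above A in E minor is F#.
The chord tones are A, C, E, F#, giving F# half-diminished seventh.

F# half-diminished seventh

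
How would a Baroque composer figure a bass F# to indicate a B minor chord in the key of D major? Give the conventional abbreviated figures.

6/4

F# is the fifth of B minor, so the chord is in second inversion.
A triad in second inversion is figured 6/4, conventionally abbreviated 6/4.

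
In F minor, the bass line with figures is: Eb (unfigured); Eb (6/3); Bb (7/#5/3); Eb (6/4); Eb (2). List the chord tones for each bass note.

Eb (5/3): Eb, G, Bb.
Eb (6/3): Eb, G, C.
Bb (7/#5/3): Bb, Db, F#, Ab.
Eb (6/4): Eb, Ab, C.
Eb (6/4/2): Eb, F, Ab, C.

Eb, G, Bb | Eb, G, C | Bb, Db, F#, Ab | Eb, Ab, C | Eb, F, Ab, C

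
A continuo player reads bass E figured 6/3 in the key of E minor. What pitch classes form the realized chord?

E, G, C

A third above E in this key is G.
A sixth above E in this key is C.
Together with the bass E, this spells C major in first inversion.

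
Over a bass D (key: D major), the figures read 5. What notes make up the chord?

D, F#, A

The written figures 5 are shorthand for 5/3: the 3 is implied.
A third above D in this key is F#.
A fifth above D in this key is A.
Together with the bass D, this spells D major in root position.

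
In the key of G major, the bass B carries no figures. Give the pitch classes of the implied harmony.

An unfigured bass implies 5/3.
A third above B in this key is D.
A fifth above B in this key is F#.
Together with the bass B, this spells B minor in root position.

B, D, F#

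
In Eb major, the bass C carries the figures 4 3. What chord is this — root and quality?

The figures 4 3 indicate a seventh chord in second inversion.
In second inversion the root lies a fourth above the bass: a fourth above C in Eb major is F.
The chord tones are C, Eb, F, Ab, giving F minor seventh.

F minor seventh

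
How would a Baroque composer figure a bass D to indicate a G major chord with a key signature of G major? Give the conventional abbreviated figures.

6/4

D is the fifth of G major, so the chord is in second inversion.
A triad in second inversion is figured 6/4, conventionally abbreviated 6/4.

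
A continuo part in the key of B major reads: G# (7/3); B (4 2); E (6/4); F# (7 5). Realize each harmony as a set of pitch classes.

G#, B, D#, F# | B, C#, E, G# | E, A#, C# | F#, A#, C#, E

G# (7/5/3): G#, B, D#, F#.
B (6/4/2): B, C#, E, G#.
E (6/4): E, A#, C#.
F# (7/5/3): F#, A#, C#, E.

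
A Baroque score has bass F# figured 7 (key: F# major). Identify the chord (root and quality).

The figures 7 indicate a seventh chord in root position.
In root position the bass is the root, so the root is F#.
The chord tones are F#, A#, C#, E#, giving F# major seventh.

F# major seventh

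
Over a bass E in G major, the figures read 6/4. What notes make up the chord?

E, A, C

A fourth above E in this key is A.
A sixth above E in this key is C.
Together with the bass E, this spells A minor in second inversion.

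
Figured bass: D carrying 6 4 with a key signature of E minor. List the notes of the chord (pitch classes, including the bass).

D, G, B

A fourth above D in this key is G.
A sixth above D in this key is B.
Together with the bass D, this spells G major in second inversion.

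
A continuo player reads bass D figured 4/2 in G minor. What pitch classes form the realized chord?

The written figures 4/2 are shorthand for 6/4/2: the 6 is implied.
A second above D in this key is Eb.
A fourth above D in this key is G.
A sixth above D in this key is Bb.
Together with the bass D, this spells Eb major seventh in third inversion.

D, Eb, G, Bb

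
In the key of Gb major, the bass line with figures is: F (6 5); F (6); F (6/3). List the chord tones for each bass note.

F, Ab, Cb, Db | F, Ab, Db | F, Ab, Db

F (6/5/3): F, Ab, Cb, Db.
F (6/3): F, Ab, Db.
F (6/3): F, Ab, Db.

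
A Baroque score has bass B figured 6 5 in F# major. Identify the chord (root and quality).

The figures 6 5 indicate a seventh chord in first inversion.
In first inversion the root lies a sixth above the bass: a sixth above B in F# major is G#.
The chord tones are B, D#, F#, G#, giving G# minor seventh.

G# minor seventh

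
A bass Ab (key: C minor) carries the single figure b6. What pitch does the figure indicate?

Counting 5 letter steps above Ab lands on F; in C minor, that letter is F.
The b6 figure lowers it a semitone, giving Fb.

Fb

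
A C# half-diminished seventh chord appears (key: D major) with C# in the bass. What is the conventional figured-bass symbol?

C# is the root of C# half-diminished seventh, so the chord is in root position.
A seventh chord in root position is figured 7/5/3, conventionally abbreviated 7.

7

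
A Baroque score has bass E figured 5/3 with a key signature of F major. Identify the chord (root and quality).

The figures 5/3 indicate a triad in root position.
In root position the bass is the root, so the root is E.
The chord tones are E, G, Bb, giving E diminished.

E diminished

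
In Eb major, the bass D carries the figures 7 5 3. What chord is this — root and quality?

The figures 7 5 3 indicate a seventh chord in root position.
In root position the bass is the root, so the root is D.
The chord tones are D, F, Ab, C, giving D half-diminished seventh.

D half-diminished seventh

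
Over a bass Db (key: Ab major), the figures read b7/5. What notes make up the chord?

The written figures b7/5 are shorthand for 7/5/3: the 3 is implied.
A third above Db in this key is F.
A fifth above Db in this key is Ab.
A seventh above Db in this key is C, lowered to Cb by the flat.
Together with the bass Db, this spells Db dominant seventh in root position.

Db, F, Ab, Cb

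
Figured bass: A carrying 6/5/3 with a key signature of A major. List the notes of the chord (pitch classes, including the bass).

A third above A in this key is C#.
A fifth above A in this key is E.
A sixth above A in this key is F#.
Together with the bass A, this spells F# minor seventh in first inversion.

A, C#, E, F#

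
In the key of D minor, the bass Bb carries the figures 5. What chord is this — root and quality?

The figures 5 indicate a triad in root position.
In root position the bass is the root, so the root is Bb.
The chord tones are Bb, D, F, giving Bb major.

Bb major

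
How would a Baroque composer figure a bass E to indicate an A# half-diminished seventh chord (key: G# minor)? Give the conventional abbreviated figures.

E is the fifth of A# half-diminished seventh, so the chord is in second inversion.
A seventh chord in second inversion is figured 6/4/3, conventionally abbreviated 4/3.

4/3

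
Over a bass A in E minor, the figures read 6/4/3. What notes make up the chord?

A third above A in this key is C.
A fourth above A in this key is D.
A sixth above A in this key is F#.
Together with the bass A, this spells D dominant seventh in second inversion.

A, C, D, F#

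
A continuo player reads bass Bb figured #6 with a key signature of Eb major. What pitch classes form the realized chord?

Bb, D, G#

The written figures #6 are shorthand for 6/3: the 3 is implied.
A third above Bb in this key is D.
A sixth above Bb in this key is G, raised to G# by the sharp.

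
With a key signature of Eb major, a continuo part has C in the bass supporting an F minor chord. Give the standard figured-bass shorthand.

6/4

C is the fifth of F minor, so the chord is in second inversion.
A triad in second inversion is figured 6/4, conventionally abbreviated 6/4.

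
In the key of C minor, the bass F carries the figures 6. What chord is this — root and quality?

D diminished

The figures 6 indicate a triad in first inversion.
In first inversion the root lies a sixth above the bass: a sixth above F in C minor is D.
The chord tones are F, Ab, D, giving D diminished.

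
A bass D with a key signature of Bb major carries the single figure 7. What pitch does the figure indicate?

Counting 6 letter steps above D lands on C; in Bb major, that letter is C.

C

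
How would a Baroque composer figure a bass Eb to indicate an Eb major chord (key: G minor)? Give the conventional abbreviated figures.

no figures

Eb is the root of Eb major, so the chord is in root position.
A triad in root position is figured 5/3, conventionally abbreviated (no figures — root-position triad).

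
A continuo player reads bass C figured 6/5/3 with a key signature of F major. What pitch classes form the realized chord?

C, E, G, A

A third above C in this key is E.
A fifth above C in this key is G.
A sixth above C in this key is A.
Together with the bass C, this spells A minor seventh in first inversion.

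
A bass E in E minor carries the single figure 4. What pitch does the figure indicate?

Counting 3 letter steps above E lands on A; in E minor, that letter is A.

A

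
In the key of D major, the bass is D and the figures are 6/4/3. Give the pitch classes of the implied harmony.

A third above D in this key is F#.
A fourth above D in this key is G.
A sixth above D in this key is B.
Together with the bass D, this spells G major seventh in second inversion.

D, F#, G, B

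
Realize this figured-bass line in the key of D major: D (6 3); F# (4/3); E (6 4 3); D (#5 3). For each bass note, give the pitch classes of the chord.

D, F#, B | F#, A, B, D | E, G, A, C# | D, F#, A#

D (6/3): D, F#, B.
F# (6/4/3): F#, A, B, D.
E (6/4/3): E, G, A, C#.
D (#5/3): D, F#, A#.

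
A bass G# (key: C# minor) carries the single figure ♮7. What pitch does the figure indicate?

Counting 6 letter steps above G# lands on F; in C# minor, that letter is F#.
The ♮7 figure makes it natural, giving F.

F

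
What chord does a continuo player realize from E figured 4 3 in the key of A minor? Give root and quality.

A minor seventh

The figures 4 3 indicate a seventh chord in second inversion.
In second inversion the root lies a fourth above the bass: a fourth above E in A minor is A.
The chord tones are E, G, A, C, giving A minor seventh.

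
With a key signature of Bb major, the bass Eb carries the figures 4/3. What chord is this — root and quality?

The figures 4/3 indicate a seventh chord in second inversion.
In second inversion the root lies a fourth above the bass: a fourth above Eb in Bb major is A.
The chord tones are Eb, G, A, C, giving A half-diminished seventh.

A half-diminished seventh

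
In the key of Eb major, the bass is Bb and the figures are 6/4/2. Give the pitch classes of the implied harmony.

Bb, C, Eb, G

A second above Bb in this key is C.
A fourth above Bb in this key is Eb.
A sixth above Bb in this key is G.
Together with the bass Bb, this spells C minor seventh in third inversion.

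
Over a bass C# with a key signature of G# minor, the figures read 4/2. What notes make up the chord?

C#, D#, F#, A#

The written figures 4/2 are shorthand for 6/4/2: the 6 is implied.
A second above C# in this key is D#.
A fourth above C# in this key is F#.
A sixth above C# in this key is A#.
Together with the bass C#, this spells D# minor seventh in third inversion.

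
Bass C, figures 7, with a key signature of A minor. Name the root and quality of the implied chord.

C major seventh

The figures 7 indicate a seventh chord in root position.
In root position the bass is the root, so the root is C.
The chord tones are C, E, G, B, giving C major seventh.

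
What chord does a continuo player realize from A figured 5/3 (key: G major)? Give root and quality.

A minor

The figures 5/3 indicate a triad in root position.
In root position the bass is the root, so the root is A.
The chord tones are A, C, E, giving A minor.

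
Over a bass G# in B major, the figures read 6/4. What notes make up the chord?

G#, C#, E

A fourth above G# in this key is C#.
A sixth above G# in this key is E.
Together with the bass G#, this spells C# minor in second inversion.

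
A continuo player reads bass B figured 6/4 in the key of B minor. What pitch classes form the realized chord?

A fourth above B in this key is E.
A sixth above B in this key is G.
Together with the bass B, this spells E minor in second inversion.

B, E, G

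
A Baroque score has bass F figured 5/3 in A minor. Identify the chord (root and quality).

The figures 5/3 indicate a triad in root position.
In root position the bass is the root, so the root is F.
The chord tones are F, A, C, giving F major.

F major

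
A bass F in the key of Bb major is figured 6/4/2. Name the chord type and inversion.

Intervals of 6/4/2 above the bass form a seventh chord; the bass is the seventh, so this is third inversion.

seventh chord, third inversion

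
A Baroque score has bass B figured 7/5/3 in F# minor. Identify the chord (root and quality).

The figures 7/5/3 indicate a seventh chord in root position.
In root position the bass is the root, so the root is B.
The chord tones are B, D, F#, A, giving B minor seventh.

B minor seventh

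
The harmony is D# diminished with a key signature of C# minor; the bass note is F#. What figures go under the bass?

6

F# is the third of D# diminished, so the chord is in first inversion.
A triad in first inversion is figured 6/3, conventionally abbreviated 6.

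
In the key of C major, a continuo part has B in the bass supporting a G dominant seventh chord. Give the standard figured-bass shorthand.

B is the third of G dominant seventh, so the chord is in first inversion.
A seventh chord in first inversion is figured 6/5/3, conventionally abbreviated 6/5.

6/5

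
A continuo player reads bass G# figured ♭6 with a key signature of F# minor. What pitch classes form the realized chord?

The written figures ♭6 are shorthand for 6/3: the 3 is implied.
A third above G# in this key is B.
A sixth above G# in this key is E, lowered to Eb by the flat.

G#, B, Eb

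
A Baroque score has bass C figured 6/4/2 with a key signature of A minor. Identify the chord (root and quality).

The figures 6/4/2 indicate a seventh chord in third inversion.
In third inversion the root lies a second above the bass: a second above C in A minor is D.
The chord tones are C, D, F, A, giving D minor seventh.

D minor seventh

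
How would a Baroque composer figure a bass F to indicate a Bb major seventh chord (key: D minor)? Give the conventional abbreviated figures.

4/3

F is the fifth of Bb major seventh, so the chord is in second inversion.
A seventh chord in second inversion is figured 6/4/3, conventionally abbreviated 4/3.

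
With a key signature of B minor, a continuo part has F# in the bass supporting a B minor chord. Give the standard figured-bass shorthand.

6/4

F# is the fifth of B minor, so the chord is in second inversion.
A triad in second inversion is figured 6/4, conventionally abbreviated 6/4.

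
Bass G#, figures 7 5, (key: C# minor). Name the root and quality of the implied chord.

The figures 7 5 indicate a seventh chord in root position.
In root position the bass is the root, so the root is G#.
The chord tones are G#, B, D#, F#, giving G# minor seventh.

G# minor seventh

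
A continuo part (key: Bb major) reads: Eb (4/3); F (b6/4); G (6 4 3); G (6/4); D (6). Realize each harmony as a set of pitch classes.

Eb (6/4/3): Eb, G, A, C.
F (b6/4): F, Bb, Db.
G (6/4/3): G, Bb, C, Eb.
G (6/4): G, C, Eb.
D (6/3): D, F, Bb.

Eb, G, A, C | F, Bb, Db | G, Bb, C, Eb | G, C, Eb | D, F, Bb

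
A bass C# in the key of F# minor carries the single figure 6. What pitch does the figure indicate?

A

Counting 5 letter steps above C# lands on A; in F# minor, that letter is A.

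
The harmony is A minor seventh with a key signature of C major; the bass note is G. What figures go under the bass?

G is the seventh of A minor seventh, so the chord is in third inversion.
A seventh chord in third inversion is figured 6/4/2, conventionally abbreviated 4/2.

4/2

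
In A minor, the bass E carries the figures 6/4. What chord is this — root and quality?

A minor

The figures 6/4 indicate a triad in second inversion.
In second inversion the root lies a fourth above the bass: a fourth above E in A minor is A.
The chord tones are E, A, C, giving A minor.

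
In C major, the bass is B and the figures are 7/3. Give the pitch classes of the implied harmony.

B, D, F, A

The written figures 7/3 are shorthand for 7/5/3: the 5 is implied.
A third above B in this key is D.
A fifth above B in this key is F.
A seventh above B in this key is A.
Together with the bass B, this spells B half-diminished seventh in root position.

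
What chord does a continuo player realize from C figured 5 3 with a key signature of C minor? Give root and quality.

The figures 5 3 indicate a triad in root position.
In root position the bass is the root, so the root is C.
The chord tones are C, Eb, G, giving C minor.

C minor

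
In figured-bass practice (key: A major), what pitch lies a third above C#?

Counting 2 letter steps above C# lands on E; in A major, that letter is E.

E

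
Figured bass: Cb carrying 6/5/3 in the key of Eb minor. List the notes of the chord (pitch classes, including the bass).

A third above Cb in this key is Eb.
A fifth above Cb in this key is Gb.
A sixth above Cb in this key is Ab.
Together with the bass Cb, this spells Ab minor seventh in first inversion.

Cb, Eb, Gb, Ab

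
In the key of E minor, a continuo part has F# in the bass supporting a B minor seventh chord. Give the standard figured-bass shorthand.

F# is the fifth of B minor seventh, so the chord is in second inversion.
A seventh chord in second inversion is figured 6/4/3, conventionally abbreviated 4/3.

4/3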